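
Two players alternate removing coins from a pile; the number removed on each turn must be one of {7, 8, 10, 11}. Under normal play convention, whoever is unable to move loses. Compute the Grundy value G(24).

n :  0  1  2  3  4  5  6  7  8  9 10 11 12 13 14 15 16 17 18 19 20 21 22 23 24
G :  0  0  0  0  0  0  0  1  1  1  1  1  1  1  2  2  2  2  0  0  0  0  0  0  0

0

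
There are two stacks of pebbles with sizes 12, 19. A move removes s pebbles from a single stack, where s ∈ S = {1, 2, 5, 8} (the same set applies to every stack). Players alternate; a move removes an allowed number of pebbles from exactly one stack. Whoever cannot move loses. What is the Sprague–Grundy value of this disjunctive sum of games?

All stacks use S = {1, 2, 5, 8}:
G(0) = 0
G(1) = mex{0} = 1
G(2) = mex{1,0} = 2
G(3) = mex{2,1} = 0
G(4) = mex{0,2} = 1
G(5) = mex{1,0,0} = 2
G(6) = mex{2,1,1} = 0
G(7) = mex{0,2,2} = 1
G(8) = mex{1,0,0,0} = 2
G(9) = mex{2,1,1,1} = 0
G(10) = mex{0,2,2,2} = 1
G(11) = mex{1,0,0,0} = 2
G(12) = mex{2,1,1,1} = 0
G(13) = mex{0,2,2,2} = 1
G(14) = mex{1,0,0,0} = 2
G(15) = mex{2,1,1,1} = 0
G(16) = mex{0,2,2,2} = 1
G(17) = mex{1,0,0,0} = 2
G(18) = mex{2,1,1,1} = 0
G(19) = mex{0,2,2,2} = 1
Stack A: G(12) = 0.
Stack B: G(19) = 1.
Combined Grundy value = 0 ⊕ 1 = 1.

1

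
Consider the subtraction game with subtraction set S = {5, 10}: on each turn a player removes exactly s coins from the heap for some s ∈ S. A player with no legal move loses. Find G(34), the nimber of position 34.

G(0) = 0
G(1) = mex{} = 0
G(2) = mex{} = 0
G(3) = mex{} = 0
G(4) = mex{} = 0
G(5) = mex{0} = 1
G(6) = mex{0} = 1
G(7) = mex{0} = 1
G(8) = mex{0} = 1
G(9) = mex{0} = 1
G(10) = mex{1,0} = 2
G(11) = mex{1,0} = 2
G(12) = mex{1,0} = 2
G(13) = mex{1,0} = 2
G(14) = mex{1,0} = 2
G(15) = mex{2,1} = 0
G(16) = mex{2,1} = 0
G(17) = mex{2,1} = 0
G(18) = mex{2,1} = 0
G(19) = mex{2,1} = 0
G(20) = mex{0,2} = 1
G(21) = mex{0,2} = 1
G(22) = mex{0,2} = 1
G(23) = mex{0,2} = 1
G(24) = mex{0,2} = 1
G(25) = mex{1,0} = 2
G(26) = mex{1,0} = 2
G(27) = mex{1,0} = 2
G(28) = mex{1,0} = 2
G(29) = mex{1,0} = 2
G(30) = mex{2,1} = 0
G(31) = mex{2,1} = 0
G(32) = mex{2,1} = 0
G(33) = mex{2,1} = 0
G(34) = mex{2,1} = 0

0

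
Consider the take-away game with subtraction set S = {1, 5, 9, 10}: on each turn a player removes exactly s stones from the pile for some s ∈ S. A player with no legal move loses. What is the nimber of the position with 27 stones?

G(0) = 0
G(1) = mex{0} = 1
G(2) = mex{1} = 0
G(3) = mex{0} = 1
G(4) = mex{1} = 0
G(5) = mex{0,0} = 1
G(6) = mex{1,1} = 0
G(7) = mex{0,0} = 1
G(8) = mex{1,1} = 0
G(9) = mex{0,0,0} = 1
G(10) = mex{1,1,1,0} = 2
G(11) = mex{2,0,0,1} = 3
G(12) = mex{3,1,1,0} = 2
G(13) = mex{2,0,0,1} = 3
G(14) = mex{3,1,1,0} = 2
G(15) = mex{2,2,0,1} = 3
G(16) = mex{3,3,1,0} = 2
G(17) = mex{2,2,0,1} = 3
G(18) = mex{3,3,1,0} = 2
G(19) = mex{2,2,2,1} = 0
G(20) = mex{0,3,3,2} = 1
G(21) = mex{1,2,2,3} = 0
G(22) = mex{0,3,3,2} = 1
G(23) = mex{1,2,2,3} = 0
G(24) = mex{0,0,3,2} = 1
G(25) = mex{1,1,2,3} = 0
G(26) = mex{0,0,3,2} = 1
G(27) = mex{1,1,2,3} = 0

0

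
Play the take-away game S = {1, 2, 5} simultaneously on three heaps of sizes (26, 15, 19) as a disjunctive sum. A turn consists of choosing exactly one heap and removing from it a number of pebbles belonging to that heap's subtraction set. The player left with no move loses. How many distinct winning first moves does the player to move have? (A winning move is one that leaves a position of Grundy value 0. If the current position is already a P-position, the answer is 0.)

3

All heaps use S = {1, 2, 5}:
n :  0  1  2  3  4  5  6  7  8  9 10 11 12 13 14 15 16 17 18 19 20 21 22 23 24 25 26
G :  0  1  2  0  1  2  0  1  2  0  1  2  0  1  2  0  1  2  0  1  2  0  1  2  0  1  2
Heap A: G(26) = 2.
Heap B: G(15) = 0.
Heap C: G(19) = 1.
Combined Grundy value = 2 ⊕ 0 ⊕ 1 = 3.
A winning move leaves total XOR = 0, i.e. changes one component's Grundy value g to g ⊕ X where X is the current total.
Heap A: need g' = 2⊕3 = 1. Options: 26−1→G=1, 26−2→G=0, 26−5→G=0. Hits: 1.
Heap B: need g' = 0⊕3 = 3. Options: 15−1→G=2, 15−2→G=1, 15−5→G=1. Hits: 0.
Heap C: need g' = 1⊕3 = 2. Options: 19−1→G=0, 19−2→G=2, 19−5→G=2. Hits: 2.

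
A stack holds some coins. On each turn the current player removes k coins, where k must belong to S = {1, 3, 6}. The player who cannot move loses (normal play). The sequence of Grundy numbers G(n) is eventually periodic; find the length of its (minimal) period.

9

G(0) = 0
G(1) = mex{0} = 1
G(2) = mex{1} = 0
G(3) = mex{0,0} = 1
G(4) = mex{1,1} = 0
G(5) = mex{0,0} = 1
G(6) = mex{1,1,0} = 2
G(7) = mex{2,0,1} = 3
G(8) = mex{3,1,0} = 2
G(9) = mex{2,2,1} = 0
G(10) = mex{0,3,0} = 1
G(11) = mex{1,2,1} = 0
G(12) = mex{0,0,2} = 1
G(13) = mex{1,1,3} = 0
G(14) = mex{0,0,2} = 1
G(15) = mex{1,1,0} = 2
G(16) = mex{2,0,1} = 3
G(17) = mex{3,1,0} = 2
G(18) = mex{2,2,1} = 0
G(19) = mex{0,3,0} = 1
G(n+9) = G(n) holds for n = 0,…,5 (a full window of length max(S) = 6), so the sequence is purely periodic with period 9.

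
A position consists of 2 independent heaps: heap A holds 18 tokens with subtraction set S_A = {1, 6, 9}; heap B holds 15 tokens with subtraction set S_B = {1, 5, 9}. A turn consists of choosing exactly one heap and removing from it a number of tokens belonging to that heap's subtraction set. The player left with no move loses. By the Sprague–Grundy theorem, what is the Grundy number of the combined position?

Heap A, S = {1, 6, 9}:
n :  0  1  2  3  4  5  6  7  8  9 10 11 12 13 14 15 16 17 18
G :  0  1  0  1  0  1  2  0  1  2  3  2  0  1  0  1  2  0  1
G_A(18) = 1.
Heap B, S = {1, 5, 9}:
G(0) = 0
G(1) = mex{0} = 1
G(2) = mex{1} = 0
G(3) = mex{0} = 1
G(4) = mex{1} = 0
G(5) = mex{0,0} = 1
G(6) = mex{1,1} = 0
G(7) = mex{0,0} = 1
G(8) = mex{1,1} = 0
G(9) = mex{0,0,0} = 1
G(10) = mex{1,1,1} = 0
G(11) = mex{0,0,0} = 1
G(12) = mex{1,1,1} = 0
G(13) = mex{0,0,0} = 1
G(14) = mex{1,1,1} = 0
G(15) = mex{0,0,0} = 1
G_B(15) = 1.
Combined Grundy value = 1 ⊕ 1 = 0.

0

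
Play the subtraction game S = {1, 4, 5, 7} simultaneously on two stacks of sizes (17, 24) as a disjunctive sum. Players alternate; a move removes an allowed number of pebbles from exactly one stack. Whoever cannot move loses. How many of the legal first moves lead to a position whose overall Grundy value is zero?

All stacks use S = {1, 4, 5, 7}:
n :  0  1  2  3  4  5  6  7  8  9 10 11 12 13 14 15 16 17 18 19 20 21 22 23 24
G :  0  1  0  1  2  3  2  3  0  1  0  1  2  3  2  3  0  1  0  1  2  3  2  3  0
Stack A: G(17) = 1.
Stack B: G(24) = 0.
Combined Grundy value = 1 ⊕ 0 = 1.
A winning move leaves total XOR = 0, i.e. changes one component's Grundy value g to g ⊕ X where X is the current total.
Stack A: need g' = 1⊕1 = 0. Options: 17−1→G=0, 17−4→G=3, 17−5→G=2, 17−7→G=0. Hits: 2.
Stack B: need g' = 0⊕1 = 1. Options: 24−1→G=3, 24−4→G=2, 24−5→G=1, 24−7→G=1. Hits: 2.

4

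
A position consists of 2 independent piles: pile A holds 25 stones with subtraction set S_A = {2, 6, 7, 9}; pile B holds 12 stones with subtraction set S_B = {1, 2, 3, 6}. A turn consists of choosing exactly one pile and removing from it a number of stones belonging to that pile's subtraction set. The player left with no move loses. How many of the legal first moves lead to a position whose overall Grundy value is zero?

3

Pile A, S = {2, 6, 7, 9}:
n :  0  1  2  3  4  5  6  7  8  9 10 11 12 13 14 15 16 17 18 19 20 21 22 23 24 25
G :  0  0  1  1  0  0  1  1  2  2  3  3  2  2  3  0  0  1  1  0  0  1  1  2  2  3
G_A(25) = 3.
Pile B, S = {1, 2, 3, 6}:
n :  0  1  2  3  4  5  6  7  8  9 10 11 12
G :  0  1  2  3  0  1  2  3  0  1  2  3  0
G_B(12) = 0.
Combined Grundy value = 3 ⊕ 0 = 3.
A winning move leaves total XOR = 0, i.e. changes one component's Grundy value g to g ⊕ X where X is the current total.
Pile A: need g' = 3⊕3 = 0. Options: 25−2→G=2, 25−6→G=0, 25−7→G=1, 25−9→G=0. Hits: 2.
Pile B: need g' = 0⊕3 = 3. Options: 12−1→G=3, 12−2→G=2, 12−3→G=1, 12−6→G=2. Hits: 1.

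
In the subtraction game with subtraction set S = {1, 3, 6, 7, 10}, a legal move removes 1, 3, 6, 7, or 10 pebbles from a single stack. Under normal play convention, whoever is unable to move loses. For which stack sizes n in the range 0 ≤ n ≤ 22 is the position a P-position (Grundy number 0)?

0, 2, 4, 13, 15, 17

n :  0  1  2  3  4  5  6  7  8  9 10 11 12 13 14 15 16 17 18 19 20 21 22
G :  0  1  0  1  0  1  2  3  2  3  2  3  4  0  1  0  1  0  1  2  3  2  3
P-positions are exactly the n with G(n) = 0.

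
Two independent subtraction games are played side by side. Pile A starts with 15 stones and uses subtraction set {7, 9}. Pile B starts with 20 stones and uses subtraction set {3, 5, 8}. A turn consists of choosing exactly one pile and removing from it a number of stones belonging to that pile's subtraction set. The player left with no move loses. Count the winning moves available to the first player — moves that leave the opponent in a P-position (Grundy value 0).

1

Pile A, S = {7, 9}:
G(0) = 0
G(1) = mex{} = 0
G(2) = mex{} = 0
G(3) = mex{} = 0
G(4) = mex{} = 0
G(5) = mex{} = 0
G(6) = mex{} = 0
G(7) = mex{0} = 1
G(8) = mex{0} = 1
G(9) = mex{0,0} = 1
G(10) = mex{0,0} = 1
G(11) = mex{0,0} = 1
G(12) = mex{0,0} = 1
G(13) = mex{0,0} = 1
G(14) = mex{1,0} = 2
G(15) = mex{1,0} = 2
G_A(15) = 2.
Pile B, S = {3, 5, 8}:
G(0) = 0
G(1) = mex{} = 0
G(2) = mex{} = 0
G(3) = mex{0} = 1
G(4) = mex{0} = 1
G(5) = mex{0,0} = 1
G(6) = mex{1,0} = 2
G(7) = mex{1,0} = 2
G(8) = mex{1,1,0} = 2
G(9) = mex{2,1,0} = 3
G(10) = mex{2,1,0} = 3
G(11) = mex{2,2,1} = 0
G(12) = mex{3,2,1} = 0
G(13) = mex{3,2,1} = 0
G(14) = mex{0,3,2} = 1
G(15) = mex{0,3,2} = 1
G(16) = mex{0,0,2} = 1
G(17) = mex{1,0,3} = 2
G(18) = mex{1,0,3} = 2
G(19) = mex{1,1,0} = 2
G(20) = mex{2,1,0} = 3
G_B(20) = 3.
Combined Grundy value = 2 ⊕ 3 = 1.
A winning move leaves total XOR = 0, i.e. changes one component's Grundy value g to g ⊕ X where X is the current total.
Pile A: need g' = 2⊕1 = 3. Options: 15−7→G=1, 15−9→G=0. Hits: 0.
Pile B: need g' = 3⊕1 = 2. Options: 20−3→G=2, 20−5→G=1, 20−8→G=0. Hits: 1.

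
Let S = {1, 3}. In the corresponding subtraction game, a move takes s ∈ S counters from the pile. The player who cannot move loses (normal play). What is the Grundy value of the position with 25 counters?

1

n :  0  1  2  3  4  5  6  7  8  9 10 11 12 13 14 15 16 17 18 19 20 21 22 23 24 25
G :  0  1  0  1  0  1  0  1  0  1  0  1  0  1  0  1  0  1  0  1  0  1  0  1  0  1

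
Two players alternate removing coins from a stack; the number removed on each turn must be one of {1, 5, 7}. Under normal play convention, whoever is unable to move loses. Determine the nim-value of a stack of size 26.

n :  0  1  2  3  4  5  6  7  8  9 10 11 12 13 14 15 16 17 18 19 20 21 22 23 24 25 26
G :  0  1  0  1  0  1  0  1  0  1  0  1  0  1  0  1  0  1  0  1  0  1  0  1  0  1  0

0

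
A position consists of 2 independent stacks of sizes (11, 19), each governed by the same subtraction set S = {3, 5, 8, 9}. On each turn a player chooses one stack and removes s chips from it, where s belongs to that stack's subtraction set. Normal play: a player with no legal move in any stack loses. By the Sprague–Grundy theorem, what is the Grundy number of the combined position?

All stacks use S = {3, 5, 8, 9}:
n :  0  1  2  3  4  5  6  7  8  9 10 11 12 13 14 15 16 17 18 19
G :  0  0  0  1  1  1  2  2  2  3  3  3  0  0  0  1  1  1  2  2
Stack A: G(11) = 3.
Stack B: G(19) = 2.
Combined Grundy value = 3 ⊕ 2 = 1.

1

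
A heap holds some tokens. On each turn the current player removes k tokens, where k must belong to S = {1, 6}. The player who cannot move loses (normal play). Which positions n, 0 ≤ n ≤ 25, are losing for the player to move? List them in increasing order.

n :  0  1  2  3  4  5  6  7  8  9 10 11 12 13 14 15 16 17 18 19 20 21 22 23 24 25
G :  0  1  0  1  0  1  2  0  1  0  1  0  1  2  0  1  0  1  0  1  2  0  1  0  1  0
P-positions are exactly the n with G(n) = 0.

0, 2, 4, 7, 9, 11, 14, 16, 18, 21, 23, 25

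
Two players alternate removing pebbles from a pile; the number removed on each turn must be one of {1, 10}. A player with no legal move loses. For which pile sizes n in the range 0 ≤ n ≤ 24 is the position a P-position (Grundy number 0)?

n :  0  1  2  3  4  5  6  7  8  9 10 11 12 13 14 15 16 17 18 19 20 21 22 23 24
G :  0  1  0  1  0  1  0  1  0  1  2  0  1  0  1  0  1  0  1  0  1  2  0  1  0
P-positions are exactly the n with G(n) = 0.

0, 2, 4, 6, 8, 11, 13, 15, 17, 19, 22, 24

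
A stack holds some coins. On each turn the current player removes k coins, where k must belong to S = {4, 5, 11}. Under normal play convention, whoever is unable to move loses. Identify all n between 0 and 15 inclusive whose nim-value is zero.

G(0) = 0
G(1) = mex{} = 0
G(2) = mex{} = 0
G(3) = mex{} = 0
G(4) = mex{0} = 1
G(5) = mex{0,0} = 1
G(6) = mex{0,0} = 1
G(7) = mex{0,0} = 1
G(8) = mex{1,0} = 2
G(9) = mex{1,1} = 0
G(10) = mex{1,1} = 0
G(11) = mex{1,1,0} = 2
G(12) = mex{2,1,0} = 3
G(13) = mex{0,2,0} = 1
G(14) = mex{0,0,0} = 1
G(15) = mex{2,0,1} = 3
P-positions are exactly the n with G(n) = 0.

0, 1, 2, 3, 9, 10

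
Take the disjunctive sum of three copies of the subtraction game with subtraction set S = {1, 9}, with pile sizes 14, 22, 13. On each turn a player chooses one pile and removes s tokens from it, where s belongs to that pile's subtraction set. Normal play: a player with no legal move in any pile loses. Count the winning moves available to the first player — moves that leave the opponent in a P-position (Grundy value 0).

6

All piles use S = {1, 9}:
G(0) = 0
G(1) = mex{0} = 1
G(2) = mex{1} = 0
G(3) = mex{0} = 1
G(4) = mex{1} = 0
G(5) = mex{0} = 1
G(6) = mex{1} = 0
G(7) = mex{0} = 1
G(8) = mex{1} = 0
G(9) = mex{0,0} = 1
G(10) = mex{1,1} = 0
G(11) = mex{0,0} = 1
G(12) = mex{1,1} = 0
G(13) = mex{0,0} = 1
G(14) = mex{1,1} = 0
G(15) = mex{0,0} = 1
G(16) = mex{1,1} = 0
G(17) = mex{0,0} = 1
G(18) = mex{1,1} = 0
G(19) = mex{0,0} = 1
G(20) = mex{1,1} = 0
G(21) = mex{0,0} = 1
G(22) = mex{1,1} = 0
Pile A: G(14) = 0.
Pile B: G(22) = 0.
Pile C: G(13) = 1.
Combined Grundy value = 0 ⊕ 0 ⊕ 1 = 1.
A winning move leaves total XOR = 0, i.e. changes one component's Grundy value g to g ⊕ X where X is the current total.
Pile A: need g' = 0⊕1 = 1. Options: 14−1→G=1, 14−9→G=1. Hits: 2.
Pile B: need g' = 0⊕1 = 1. Options: 22−1→G=1, 22−9→G=1. Hits: 2.
Pile C: need g' = 1⊕1 = 0. Options: 13−1→G=0, 13−9→G=0. Hits: 2.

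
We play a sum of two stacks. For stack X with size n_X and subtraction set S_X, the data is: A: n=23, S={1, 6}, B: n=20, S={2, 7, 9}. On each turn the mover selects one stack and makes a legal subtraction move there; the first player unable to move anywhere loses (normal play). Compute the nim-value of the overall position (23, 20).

Stack A, S = {1, 6}:
G(0) = 0
G(1) = mex{0} = 1
G(2) = mex{1} = 0
G(3) = mex{0} = 1
G(4) = mex{1} = 0
G(5) = mex{0} = 1
G(6) = mex{1,0} = 2
G(7) = mex{2,1} = 0
G(8) = mex{0,0} = 1
G(9) = mex{1,1} = 0
G(10) = mex{0,0} = 1
G(11) = mex{1,1} = 0
G(12) = mex{0,2} = 1
G(13) = mex{1,0} = 2
G(14) = mex{2,1} = 0
G(15) = mex{0,0} = 1
G(16) = mex{1,1} = 0
G(17) = mex{0,0} = 1
G(18) = mex{1,1} = 0
G(19) = mex{0,2} = 1
G(20) = mex{1,0} = 2
G(21) = mex{2,1} = 0
G(22) = mex{0,0} = 1
G(23) = mex{1,1} = 0
G_A(23) = 0.
Stack B, S = {2, 7, 9}:
G(0) = 0
G(1) = mex{} = 0
G(2) = mex{0} = 1
G(3) = mex{0} = 1
G(4) = mex{1} = 0
G(5) = mex{1} = 0
G(6) = mex{0} = 1
G(7) = mex{0,0} = 1
G(8) = mex{1,0} = 2
G(9) = mex{1,1,0} = 2
G(10) = mex{2,1,0} = 3
G(11) = mex{2,0,1} = 3
G(12) = mex{3,0,1} = 2
G(13) = mex{3,1,0} = 2
G(14) = mex{2,1,0} = 3
G(15) = mex{2,2,1} = 0
G(16) = mex{3,2,1} = 0
G(17) = mex{0,3,2} = 1
G(18) = mex{0,3,2} = 1
G(19) = mex{1,2,3} = 0
G(20) = mex{1,2,3} = 0
G_B(20) = 0.
Combined Grundy value = 0 ⊕ 0 = 0.

0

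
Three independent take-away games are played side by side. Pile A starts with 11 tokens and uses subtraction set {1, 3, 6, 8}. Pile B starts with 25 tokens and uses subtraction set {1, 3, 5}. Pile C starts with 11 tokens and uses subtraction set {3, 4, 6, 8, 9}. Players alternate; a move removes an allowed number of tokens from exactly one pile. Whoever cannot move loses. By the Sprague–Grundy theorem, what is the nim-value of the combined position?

Pile A, S = {1, 3, 6, 8}:
n :  0  1  2  3  4  5  6  7  8  9 10 11
G :  0  1  0  1  0  1  2  3  2  0  1  0
G_A(11) = 0.
Pile B, S = {1, 3, 5}:
G(0) = 0
G(1) = mex{0} = 1
G(2) = mex{1} = 0
G(3) = mex{0,0} = 1
G(4) = mex{1,1} = 0
G(5) = mex{0,0,0} = 1
G(6) = mex{1,1,1} = 0
G(7) = mex{0,0,0} = 1
G(8) = mex{1,1,1} = 0
G(9) = mex{0,0,0} = 1
G(10) = mex{1,1,1} = 0
G(11) = mex{0,0,0} = 1
G(12) = mex{1,1,1} = 0
G(13) = mex{0,0,0} = 1
G(14) = mex{1,1,1} = 0
G(15) = mex{0,0,0} = 1
G(16) = mex{1,1,1} = 0
G(17) = mex{0,0,0} = 1
G(18) = mex{1,1,1} = 0
G(19) = mex{0,0,0} = 1
G(20) = mex{1,1,1} = 0
G(21) = mex{0,0,0} = 1
G(22) = mex{1,1,1} = 0
G(23) = mex{0,0,0} = 1
G(24) = mex{1,1,1} = 0
G(25) = mex{0,0,0} = 1
G_B(25) = 1.
Pile C, S = {3, 4, 6, 8, 9}:
G(0) = 0
G(1) = mex{} = 0
G(2) = mex{} = 0
G(3) = mex{0} = 1
G(4) = mex{0,0} = 1
G(5) = mex{0,0} = 1
G(6) = mex{1,0,0} = 2
G(7) = mex{1,1,0} = 2
G(8) = mex{1,1,0,0} = 2
G(9) = mex{2,1,1,0,0} = 3
G(10) = mex{2,2,1,0,0} = 3
G(11) = mex{2,2,1,1,0} = 3
G_C(11) = 3.
Combined Grundy value = 0 ⊕ 1 ⊕ 3 = 2.

2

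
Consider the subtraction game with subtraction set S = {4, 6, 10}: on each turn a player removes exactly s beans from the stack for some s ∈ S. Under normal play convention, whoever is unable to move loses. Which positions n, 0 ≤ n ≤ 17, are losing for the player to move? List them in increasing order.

n :  0  1  2  3  4  5  6  7  8  9 10 11 12 13 14 15 16 17
G :  0  0  0  0  1  1  1  1  2  2  2  2  3  3  0  0  0  0
P-positions are exactly the n with G(n) = 0.

0, 1, 2, 3, 14, 15, 16, 17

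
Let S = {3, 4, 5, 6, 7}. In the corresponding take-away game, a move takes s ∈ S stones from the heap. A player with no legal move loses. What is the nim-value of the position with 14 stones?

n :  0  1  2  3  4  5  6  7  8  9 10 11 12 13 14
G :  0  0  0  1  1  1  2  2  2  3  0  0  0  1  1

1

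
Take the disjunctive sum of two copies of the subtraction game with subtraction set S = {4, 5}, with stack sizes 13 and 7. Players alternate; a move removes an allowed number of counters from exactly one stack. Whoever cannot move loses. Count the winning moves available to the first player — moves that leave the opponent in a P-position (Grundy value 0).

0

All stacks use S = {4, 5}:
n :  0  1  2  3  4  5  6  7  8  9 10 11 12 13
G :  0  0  0  0  1  1  1  1  2  0  0  0  0  1
Stack A: G(13) = 1.
Stack B: G(7) = 1.
Combined Grundy value = 1 ⊕ 1 = 0.
A winning move leaves total XOR = 0, i.e. changes one component's Grundy value g to g ⊕ X where X is the current total.
Stack A: target g' = 1⊕0 = 1, but every legal move changes the Grundy value (mex property), so 0 moves.
Stack B: target g' = 1⊕0 = 1, but every legal move changes the Grundy value (mex property), so 0 moves.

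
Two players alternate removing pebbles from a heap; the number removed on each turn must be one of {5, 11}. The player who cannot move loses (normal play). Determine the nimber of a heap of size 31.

n :  0  1  2  3  4  5  6  7  8  9 10 11 12 13 14 15 16 17 18 19 20 21 22 23 24 25 26 27 28 29 30 31
G :  0  0  0  0  0  1  1  1  1  1  0  2  2  2  2  1  0  0  0  0  0  1  1  1  1  1  0  2  2  2  2  1

1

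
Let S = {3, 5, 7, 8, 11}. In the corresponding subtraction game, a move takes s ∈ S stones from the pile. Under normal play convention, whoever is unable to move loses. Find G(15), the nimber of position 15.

0

n :  0  1  2  3  4  5  6  7  8  9 10 11 12 13 14 15
G :  0  0  0  1  1  1  2  2  2  3  3  3  4  4  0  0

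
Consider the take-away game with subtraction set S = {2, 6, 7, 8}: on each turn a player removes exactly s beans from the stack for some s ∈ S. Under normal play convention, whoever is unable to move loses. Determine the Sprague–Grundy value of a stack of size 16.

1

G(0) = 0
G(1) = mex{} = 0
G(2) = mex{0} = 1
G(3) = mex{0} = 1
G(4) = mex{1} = 0
G(5) = mex{1} = 0
G(6) = mex{0,0} = 1
G(7) = mex{0,0,0} = 1
G(8) = mex{1,1,0,0} = 2
G(9) = mex{1,1,1,0} = 2
G(10) = mex{2,0,1,1} = 3
G(11) = mex{2,0,0,1} = 3
G(12) = mex{3,1,0,0} = 2
G(13) = mex{3,1,1,0} = 2
G(14) = mex{2,2,1,1} = 0
G(15) = mex{2,2,2,1} = 0
G(16) = mex{0,3,2,2} = 1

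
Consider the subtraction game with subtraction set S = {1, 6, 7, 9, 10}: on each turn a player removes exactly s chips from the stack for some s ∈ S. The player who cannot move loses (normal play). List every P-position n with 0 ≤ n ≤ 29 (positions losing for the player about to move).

0, 2, 4, 15, 17, 19

n :  0  1  2  3  4  5  6  7  8  9 10 11 12 13 14 15 16 17 18 19 20 21 22 23 24 25 26 27 28 29
G :  0  1  0  1  0  1  2  3  2  3  2  3  4  5  4  0  1  0  1  0  1  2  3  2  3  2  3  4  5  4
P-positions are exactly the n with G(n) = 0.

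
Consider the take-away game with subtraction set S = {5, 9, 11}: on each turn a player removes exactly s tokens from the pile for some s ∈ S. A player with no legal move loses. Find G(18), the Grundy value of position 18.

0

n :  0  1  2  3  4  5  6  7  8  9 10 11 12 13 14 15 16 17 18
G :  0  0  0  0  0  1  1  1  1  1  2  2  2  2  2  3  0  0  0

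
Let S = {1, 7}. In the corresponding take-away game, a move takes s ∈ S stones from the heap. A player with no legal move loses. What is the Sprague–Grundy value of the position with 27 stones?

G(0) = 0
G(1) = mex{0} = 1
G(2) = mex{1} = 0
G(3) = mex{0} = 1
G(4) = mex{1} = 0
G(5) = mex{0} = 1
G(6) = mex{1} = 0
G(7) = mex{0,0} = 1
G(8) = mex{1,1} = 0
G(9) = mex{0,0} = 1
G(10) = mex{1,1} = 0
G(11) = mex{0,0} = 1
G(12) = mex{1,1} = 0
G(13) = mex{0,0} = 1
G(14) = mex{1,1} = 0
G(15) = mex{0,0} = 1
G(16) = mex{1,1} = 0
G(17) = mex{0,0} = 1
G(18) = mex{1,1} = 0
G(19) = mex{0,0} = 1
G(20) = mex{1,1} = 0
G(21) = mex{0,0} = 1
G(22) = mex{1,1} = 0
G(23) = mex{0,0} = 1
G(24) = mex{1,1} = 0
G(25) = mex{0,0} = 1
G(26) = mex{1,1} = 0
G(27) = mex{0,0} = 1

1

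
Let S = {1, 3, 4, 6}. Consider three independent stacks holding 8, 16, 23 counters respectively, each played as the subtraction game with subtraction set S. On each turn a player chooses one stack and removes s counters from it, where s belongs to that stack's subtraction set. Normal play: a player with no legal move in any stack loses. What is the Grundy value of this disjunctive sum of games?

All stacks use S = {1, 3, 4, 6}:
G(0) = 0
G(1) = mex{0} = 1
G(2) = mex{1} = 0
G(3) = mex{0,0} = 1
G(4) = mex{1,1,0} = 2
G(5) = mex{2,0,1} = 3
G(6) = mex{3,1,0,0} = 2
G(7) = mex{2,2,1,1} = 0
G(8) = mex{0,3,2,0} = 1
G(9) = mex{1,2,3,1} = 0
G(10) = mex{0,0,2,2} = 1
G(11) = mex{1,1,0,3} = 2
G(12) = mex{2,0,1,2} = 3
G(13) = mex{3,1,0,0} = 2
G(14) = mex{2,2,1,1} = 0
G(15) = mex{0,3,2,0} = 1
G(16) = mex{1,2,3,1} = 0
G(17) = mex{0,0,2,2} = 1
G(18) = mex{1,1,0,3} = 2
G(19) = mex{2,0,1,2} = 3
G(20) = mex{3,1,0,0} = 2
G(21) = mex{2,2,1,1} = 0
G(22) = mex{0,3,2,0} = 1
G(23) = mex{1,2,3,1} = 0
Stack A: G(8) = 1.
Stack B: G(16) = 0.
Stack C: G(23) = 0.
Combined Grundy value = 1 ⊕ 0 ⊕ 0 = 1.

1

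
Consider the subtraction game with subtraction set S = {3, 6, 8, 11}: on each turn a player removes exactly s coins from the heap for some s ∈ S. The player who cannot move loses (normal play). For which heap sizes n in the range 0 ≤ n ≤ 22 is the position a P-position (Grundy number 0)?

0, 1, 2, 14, 15, 16

n :  0  1  2  3  4  5  6  7  8  9 10 11 12 13 14 15 16 17 18 19 20 21 22
G :  0  0  0  1  1  1  2  2  2  3  3  3  4  4  0  0  0  1  1  1  2  2  2
P-positions are exactly the n with G(n) = 0.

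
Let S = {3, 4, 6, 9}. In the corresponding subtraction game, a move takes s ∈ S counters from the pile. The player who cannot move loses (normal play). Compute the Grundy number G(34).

3

n :  0  1  2  3  4  5  6  7  8  9 10 11 12 13 14 15 16 17 18 19 20 21 22 23 24 25 26 27 28 29 30 31 32 33 34
G :  0  0  0  1  1  1  2  2  2  3  3  3  0  0  0  1  1  1  2  2  2  3  3  3  0  0  0  1  1  1  2  2  2  3  3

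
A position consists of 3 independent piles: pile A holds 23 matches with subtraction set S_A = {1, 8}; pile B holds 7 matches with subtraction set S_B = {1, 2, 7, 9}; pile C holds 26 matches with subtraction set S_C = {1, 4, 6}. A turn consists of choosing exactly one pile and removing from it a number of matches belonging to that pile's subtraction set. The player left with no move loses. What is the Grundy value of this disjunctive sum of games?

1

Pile A, S = {1, 8}:
G(0) = 0
G(1) = mex{0} = 1
G(2) = mex{1} = 0
G(3) = mex{0} = 1
G(4) = mex{1} = 0
G(5) = mex{0} = 1
G(6) = mex{1} = 0
G(7) = mex{0} = 1
G(8) = mex{1,0} = 2
G(9) = mex{2,1} = 0
G(10) = mex{0,0} = 1
G(11) = mex{1,1} = 0
G(12) = mex{0,0} = 1
G(13) = mex{1,1} = 0
G(14) = mex{0,0} = 1
G(15) = mex{1,1} = 0
G(16) = mex{0,2} = 1
G(17) = mex{1,0} = 2
G(18) = mex{2,1} = 0
G(19) = mex{0,0} = 1
G(20) = mex{1,1} = 0
G(21) = mex{0,0} = 1
G(22) = mex{1,1} = 0
G(23) = mex{0,0} = 1
G_A(23) = 1.
Pile B, S = {1, 2, 7, 9}:
G(0) = 0
G(1) = mex{0} = 1
G(2) = mex{1,0} = 2
G(3) = mex{2,1} = 0
G(4) = mex{0,2} = 1
G(5) = mex{1,0} = 2
G(6) = mex{2,1} = 0
G(7) = mex{0,2,0} = 1
G_B(7) = 1.
Pile C, S = {1, 4, 6}:
n :  0  1  2  3  4  5  6  7  8  9 10 11 12 13 14 15 16 17 18 19 20 21 22 23 24 25 26
G :  0  1  0  1  2  0  1  0  1  2  0  1  0  1  2  0  1  0  1  2  0  1  0  1  2  0  1
G_C(26) = 1.
Combined Grundy value = 1 ⊕ 1 ⊕ 1 = 1.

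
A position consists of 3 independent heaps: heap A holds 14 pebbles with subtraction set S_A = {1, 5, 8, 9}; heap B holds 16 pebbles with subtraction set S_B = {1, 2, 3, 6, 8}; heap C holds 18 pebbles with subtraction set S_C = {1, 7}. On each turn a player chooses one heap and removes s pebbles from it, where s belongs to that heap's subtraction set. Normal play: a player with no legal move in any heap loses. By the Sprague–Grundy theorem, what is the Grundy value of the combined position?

1

Heap A, S = {1, 5, 8, 9}:
G(0) = 0
G(1) = mex{0} = 1
G(2) = mex{1} = 0
G(3) = mex{0} = 1
G(4) = mex{1} = 0
G(5) = mex{0,0} = 1
G(6) = mex{1,1} = 0
G(7) = mex{0,0} = 1
G(8) = mex{1,1,0} = 2
G(9) = mex{2,0,1,0} = 3
G(10) = mex{3,1,0,1} = 2
G(11) = mex{2,0,1,0} = 3
G(12) = mex{3,1,0,1} = 2
G(13) = mex{2,2,1,0} = 3
G(14) = mex{3,3,0,1} = 2
G_A(14) = 2.
Heap B, S = {1, 2, 3, 6, 8}:
n :  0  1  2  3  4  5  6  7  8  9 10 11 12 13 14 15 16
G :  0  1  2  3  0  1  2  3  4  0  1  2  3  0  1  2  3
G_B(16) = 3.
Heap C, S = {1, 7}:
G(0) = 0
G(1) = mex{0} = 1
G(2) = mex{1} = 0
G(3) = mex{0} = 1
G(4) = mex{1} = 0
G(5) = mex{0} = 1
G(6) = mex{1} = 0
G(7) = mex{0,0} = 1
G(8) = mex{1,1} = 0
G(9) = mex{0,0} = 1
G(10) = mex{1,1} = 0
G(11) = mex{0,0} = 1
G(12) = mex{1,1} = 0
G(13) = mex{0,0} = 1
G(14) = mex{1,1} = 0
G(15) = mex{0,0} = 1
G(16) = mex{1,1} = 0
G(17) = mex{0,0} = 1
G(18) = mex{1,1} = 0
G_C(18) = 0.
Combined Grundy value = 2 ⊕ 3 ⊕ 0 = 1.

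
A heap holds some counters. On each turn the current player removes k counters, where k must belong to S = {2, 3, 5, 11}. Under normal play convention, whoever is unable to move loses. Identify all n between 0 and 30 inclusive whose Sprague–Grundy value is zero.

G(0) = 0
G(1) = mex{} = 0
G(2) = mex{0} = 1
G(3) = mex{0,0} = 1
G(4) = mex{1,0} = 2
G(5) = mex{1,1,0} = 2
G(6) = mex{2,1,0} = 3
G(7) = mex{2,2,1} = 0
G(8) = mex{3,2,1} = 0
G(9) = mex{0,3,2} = 1
G(10) = mex{0,0,2} = 1
G(11) = mex{1,0,3,0} = 2
G(12) = mex{1,1,0,0} = 2
G(13) = mex{2,1,0,1} = 3
G(14) = mex{2,2,1,1} = 0
G(15) = mex{3,2,1,2} = 0
G(16) = mex{0,3,2,2} = 1
G(17) = mex{0,0,2,3} = 1
G(18) = mex{1,0,3,0} = 2
G(19) = mex{1,1,0,0} = 2
G(20) = mex{2,1,0,1} = 3
G(21) = mex{2,2,1,1} = 0
G(22) = mex{3,2,1,2} = 0
G(23) = mex{0,3,2,2} = 1
G(24) = mex{0,0,2,3} = 1
G(25) = mex{1,0,3,0} = 2
G(26) = mex{1,1,0,0} = 2
G(27) = mex{2,1,0,1} = 3
G(28) = mex{2,2,1,1} = 0
G(29) = mex{3,2,1,2} = 0
G(30) = mex{0,3,2,2} = 1
P-positions are exactly the n with G(n) = 0.

0, 1, 7, 8, 14, 15, 21, 22, 28, 29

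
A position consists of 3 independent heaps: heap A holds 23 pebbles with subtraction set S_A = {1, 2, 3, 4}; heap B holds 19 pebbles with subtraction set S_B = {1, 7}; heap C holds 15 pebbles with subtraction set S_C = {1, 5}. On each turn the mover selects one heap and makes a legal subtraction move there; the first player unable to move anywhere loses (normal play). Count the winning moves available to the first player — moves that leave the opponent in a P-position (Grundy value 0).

Heap A, S = {1, 2, 3, 4}:
n :  0  1  2  3  4  5  6  7  8  9 10 11 12 13 14 15 16 17 18 19 20 21 22 23
G :  0  1  2  3  4  0  1  2  3  4  0  1  2  3  4  0  1  2  3  4  0  1  2  3
G_A(23) = 3.
Heap B, S = {1, 7}:
G(0) = 0
G(1) = mex{0} = 1
G(2) = mex{1} = 0
G(3) = mex{0} = 1
G(4) = mex{1} = 0
G(5) = mex{0} = 1
G(6) = mex{1} = 0
G(7) = mex{0,0} = 1
G(8) = mex{1,1} = 0
G(9) = mex{0,0} = 1
G(10) = mex{1,1} = 0
G(11) = mex{0,0} = 1
G(12) = mex{1,1} = 0
G(13) = mex{0,0} = 1
G(14) = mex{1,1} = 0
G(15) = mex{0,0} = 1
G(16) = mex{1,1} = 0
G(17) = mex{0,0} = 1
G(18) = mex{1,1} = 0
G(19) = mex{0,0} = 1
G_B(19) = 1.
Heap C, S = {1, 5}:
G(0) = 0
G(1) = mex{0} = 1
G(2) = mex{1} = 0
G(3) = mex{0} = 1
G(4) = mex{1} = 0
G(5) = mex{0,0} = 1
G(6) = mex{1,1} = 0
G(7) = mex{0,0} = 1
G(8) = mex{1,1} = 0
G(9) = mex{0,0} = 1
G(10) = mex{1,1} = 0
G(11) = mex{0,0} = 1
G(12) = mex{1,1} = 0
G(13) = mex{0,0} = 1
G(14) = mex{1,1} = 0
G(15) = mex{0,0} = 1
G_C(15) = 1.
Combined Grundy value = 3 ⊕ 1 ⊕ 1 = 3.
A winning move leaves total XOR = 0, i.e. changes one component's Grundy value g to g ⊕ X where X is the current total.
Heap A: need g' = 3⊕3 = 0. Options: 23−1→G=2, 23−2→G=1, 23−3→G=0, 23−4→G=4. Hits: 1.
Heap B: need g' = 1⊕3 = 2. Options: 19−1→G=0, 19−7→G=0. Hits: 0.
Heap C: need g' = 1⊕3 = 2. Options: 15−1→G=0, 15−5→G=0. Hits: 0.

1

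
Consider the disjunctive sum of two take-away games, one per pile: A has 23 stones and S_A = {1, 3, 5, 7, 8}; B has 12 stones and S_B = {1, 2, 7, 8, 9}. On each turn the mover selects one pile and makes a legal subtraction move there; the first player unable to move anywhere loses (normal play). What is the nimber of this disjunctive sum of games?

Pile A, S = {1, 3, 5, 7, 8}:
G(0) = 0
G(1) = mex{0} = 1
G(2) = mex{1} = 0
G(3) = mex{0,0} = 1
G(4) = mex{1,1} = 0
G(5) = mex{0,0,0} = 1
G(6) = mex{1,1,1} = 0
G(7) = mex{0,0,0,0} = 1
G(8) = mex{1,1,1,1,0} = 2
G(9) = mex{2,0,0,0,1} = 3
G(10) = mex{3,1,1,1,0} = 2
G(11) = mex{2,2,0,0,1} = 3
G(12) = mex{3,3,1,1,0} = 2
G(13) = mex{2,2,2,0,1} = 3
G(14) = mex{3,3,3,1,0} = 2
G(15) = mex{2,2,2,2,1} = 0
G(16) = mex{0,3,3,3,2} = 1
G(17) = mex{1,2,2,2,3} = 0
G(18) = mex{0,0,3,3,2} = 1
G(19) = mex{1,1,2,2,3} = 0
G(20) = mex{0,0,0,3,2} = 1
G(21) = mex{1,1,1,2,3} = 0
G(22) = mex{0,0,0,0,2} = 1
G(23) = mex{1,1,1,1,0} = 2
G_A(23) = 2.
Pile B, S = {1, 2, 7, 8, 9}:
n :  0  1  2  3  4  5  6  7  8  9 10 11 12
G :  0  1  2  0  1  2  0  1  2  3  4  5  3
G_B(12) = 3.
Combined Grundy value = 2 ⊕ 3 = 1.

1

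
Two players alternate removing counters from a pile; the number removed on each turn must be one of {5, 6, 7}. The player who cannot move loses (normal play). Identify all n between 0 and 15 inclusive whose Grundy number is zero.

0, 1, 2, 3, 4, 12, 13, 14, 15

n :  0  1  2  3  4  5  6  7  8  9 10 11 12 13 14 15
G :  0  0  0  0  0  1  1  1  1  1  2  2  0  0  0  0
P-positions are exactly the n with G(n) = 0.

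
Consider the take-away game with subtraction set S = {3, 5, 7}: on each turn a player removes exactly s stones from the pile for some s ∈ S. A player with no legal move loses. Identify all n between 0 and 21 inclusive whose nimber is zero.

n :  0  1  2  3  4  5  6  7  8  9 10 11 12 13 14 15 16 17 18 19 20 21
G :  0  0  0  1  1  1  2  2  2  3  0  0  0  1  1  1  2  2  2  3  0  0
P-positions are exactly the n with G(n) = 0.

0, 1, 2, 10, 11, 12, 20, 21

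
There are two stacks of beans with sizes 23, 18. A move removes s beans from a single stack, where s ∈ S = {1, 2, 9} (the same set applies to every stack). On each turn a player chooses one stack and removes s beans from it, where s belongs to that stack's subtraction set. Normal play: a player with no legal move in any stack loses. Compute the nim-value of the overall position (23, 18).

2

All stacks use S = {1, 2, 9}:
G(0) = 0
G(1) = mex{0} = 1
G(2) = mex{1,0} = 2
G(3) = mex{2,1} = 0
G(4) = mex{0,2} = 1
G(5) = mex{1,0} = 2
G(6) = mex{2,1} = 0
G(7) = mex{0,2} = 1
G(8) = mex{1,0} = 2
G(9) = mex{2,1,0} = 3
G(10) = mex{3,2,1} = 0
G(11) = mex{0,3,2} = 1
G(12) = mex{1,0,0} = 2
G(13) = mex{2,1,1} = 0
G(14) = mex{0,2,2} = 1
G(15) = mex{1,0,0} = 2
G(16) = mex{2,1,1} = 0
G(17) = mex{0,2,2} = 1
G(18) = mex{1,0,3} = 2
G(19) = mex{2,1,0} = 3
G(20) = mex{3,2,1} = 0
G(21) = mex{0,3,2} = 1
G(22) = mex{1,0,0} = 2
G(23) = mex{2,1,1} = 0
Stack A: G(23) = 0.
Stack B: G(18) = 2.
Combined Grundy value = 0 ⊕ 2 = 2.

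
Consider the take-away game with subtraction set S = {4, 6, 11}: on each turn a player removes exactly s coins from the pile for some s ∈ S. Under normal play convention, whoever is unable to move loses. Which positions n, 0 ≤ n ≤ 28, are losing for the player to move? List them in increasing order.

G(0) = 0
G(1) = mex{} = 0
G(2) = mex{} = 0
G(3) = mex{} = 0
G(4) = mex{0} = 1
G(5) = mex{0} = 1
G(6) = mex{0,0} = 1
G(7) = mex{0,0} = 1
G(8) = mex{1,0} = 2
G(9) = mex{1,0} = 2
G(10) = mex{1,1} = 0
G(11) = mex{1,1,0} = 2
G(12) = mex{2,1,0} = 3
G(13) = mex{2,1,0} = 3
G(14) = mex{0,2,0} = 1
G(15) = mex{2,2,1} = 0
G(16) = mex{3,0,1} = 2
G(17) = mex{3,2,1} = 0
G(18) = mex{1,3,1} = 0
G(19) = mex{0,3,2} = 1
G(20) = mex{2,1,2} = 0
G(21) = mex{0,0,0} = 1
G(22) = mex{0,2,2} = 1
G(23) = mex{1,0,3} = 2
G(24) = mex{0,0,3} = 1
G(25) = mex{1,1,1} = 0
G(26) = mex{1,0,0} = 2
G(27) = mex{2,1,2} = 0
G(28) = mex{1,1,0} = 2
P-positions are exactly the n with G(n) = 0.

0, 1, 2, 3, 10, 15, 17, 18, 20, 25, 27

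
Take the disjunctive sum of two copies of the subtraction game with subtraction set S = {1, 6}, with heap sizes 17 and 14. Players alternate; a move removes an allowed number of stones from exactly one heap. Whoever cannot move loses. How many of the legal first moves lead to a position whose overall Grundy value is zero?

3

All heaps use S = {1, 6}:
n :  0  1  2  3  4  5  6  7  8  9 10 11 12 13 14 15 16 17
G :  0  1  0  1  0  1  2  0  1  0  1  0  1  2  0  1  0  1
Heap A: G(17) = 1.
Heap B: G(14) = 0.
Combined Grundy value = 1 ⊕ 0 = 1.
A winning move leaves total XOR = 0, i.e. changes one component's Grundy value g to g ⊕ X where X is the current total.
Heap A: need g' = 1⊕1 = 0. Options: 17−1→G=0, 17−6→G=0. Hits: 2.
Heap B: need g' = 0⊕1 = 1. Options: 14−1→G=2, 14−6→G=1. Hits: 1.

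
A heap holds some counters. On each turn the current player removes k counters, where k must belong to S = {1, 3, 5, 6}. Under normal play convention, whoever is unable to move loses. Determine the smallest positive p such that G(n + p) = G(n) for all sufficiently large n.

G(0) = 0
G(1) = mex{0} = 1
G(2) = mex{1} = 0
G(3) = mex{0,0} = 1
G(4) = mex{1,1} = 0
G(5) = mex{0,0,0} = 1
G(6) = mex{1,1,1,0} = 2
G(7) = mex{2,0,0,1} = 3
G(8) = mex{3,1,1,0} = 2
G(9) = mex{2,2,0,1} = 3
G(10) = mex{3,3,1,0} = 2
G(11) = mex{2,2,2,1} = 0
G(12) = mex{0,3,3,2} = 1
G(13) = mex{1,2,2,3} = 0
G(14) = mex{0,0,3,2} = 1
G(15) = mex{1,1,2,3} = 0
G(16) = mex{0,0,0,2} = 1
G(17) = mex{1,1,1,0} = 2
G(18) = mex{2,0,0,1} = 3
G(19) = mex{3,1,1,0} = 2
G(20) = mex{2,2,0,1} = 3
G(21) = mex{3,3,1,0} = 2
G(22) = mex{2,2,2,1} = 0
G(23) = mex{0,3,3,2} = 1
G(n+11) = G(n) holds for n = 0,…,5 (a full window of length max(S) = 6), so the sequence is purely periodic with period 11.

11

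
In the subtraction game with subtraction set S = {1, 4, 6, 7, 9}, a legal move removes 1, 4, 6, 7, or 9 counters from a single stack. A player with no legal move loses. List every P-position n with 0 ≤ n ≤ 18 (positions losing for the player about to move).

G(0) = 0
G(1) = mex{0} = 1
G(2) = mex{1} = 0
G(3) = mex{0} = 1
G(4) = mex{1,0} = 2
G(5) = mex{2,1} = 0
G(6) = mex{0,0,0} = 1
G(7) = mex{1,1,1,0} = 2
G(8) = mex{2,2,0,1} = 3
G(9) = mex{3,0,1,0,0} = 2
G(10) = mex{2,1,2,1,1} = 0
G(11) = mex{0,2,0,2,0} = 1
G(12) = mex{1,3,1,0,1} = 2
G(13) = mex{2,2,2,1,2} = 0
G(14) = mex{0,0,3,2,0} = 1
G(15) = mex{1,1,2,3,1} = 0
G(16) = mex{0,2,0,2,2} = 1
G(17) = mex{1,0,1,0,3} = 2
G(18) = mex{2,1,2,1,2} = 0
P-positions are exactly the n with G(n) = 0.

0, 2, 5, 10, 13, 15, 18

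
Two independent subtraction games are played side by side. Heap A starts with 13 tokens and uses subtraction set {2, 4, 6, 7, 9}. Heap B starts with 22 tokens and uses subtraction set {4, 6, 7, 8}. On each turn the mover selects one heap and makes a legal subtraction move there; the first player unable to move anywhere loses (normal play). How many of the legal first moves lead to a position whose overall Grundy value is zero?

3

Heap A, S = {2, 4, 6, 7, 9}:
n :  0  1  2  3  4  5  6  7  8  9 10 11 12 13
G :  0  0  1  1  2  2  3  3  4  4  5  0  0  1
G_A(13) = 1.
Heap B, S = {4, 6, 7, 8}:
n :  0  1  2  3  4  5  6  7  8  9 10 11 12 13 14 15 16 17 18 19 20 21 22
G :  0  0  0  0  1  1  1  1  2  2  2  2  0  0  0  0  1  1  1  1  2  2  2
G_B(22) = 2.
Combined Grundy value = 1 ⊕ 2 = 3.
A winning move leaves total XOR = 0, i.e. changes one component's Grundy value g to g ⊕ X where X is the current total.
Heap A: need g' = 1⊕3 = 2. Options: 13−2→G=0, 13−4→G=4, 13−6→G=3, 13−7→G=3, 13−9→G=2. Hits: 1.
Heap B: need g' = 2⊕3 = 1. Options: 22−4→G=1, 22−6→G=1, 22−7→G=0, 22−8→G=0. Hits: 2.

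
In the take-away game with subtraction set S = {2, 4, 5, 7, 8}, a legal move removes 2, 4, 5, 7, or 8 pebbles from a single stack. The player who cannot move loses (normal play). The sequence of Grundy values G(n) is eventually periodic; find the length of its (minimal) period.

10

n :  0  1  2  3  4  5  6  7  8  9 10 11 12 13 14 15 16 17 18 19 20 21
G :  0  0  1  1  2  2  3  3  4  4  0  0  1  1  2  2  3  3  4  4  0  0
G(n+10) = G(n) holds for n = 0,…,7 (a full window of length max(S) = 8), so the sequence is purely periodic with period 10.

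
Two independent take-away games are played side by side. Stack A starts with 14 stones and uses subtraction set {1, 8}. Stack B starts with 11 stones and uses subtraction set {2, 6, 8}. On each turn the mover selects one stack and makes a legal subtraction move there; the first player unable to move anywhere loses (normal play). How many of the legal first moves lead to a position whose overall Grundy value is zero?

1

Stack A, S = {1, 8}:
n :  0  1  2  3  4  5  6  7  8  9 10 11 12 13 14
G :  0  1  0  1  0  1  0  1  2  0  1  0  1  0  1
G_A(14) = 1.
Stack B, S = {2, 6, 8}:
G(0) = 0
G(1) = mex{} = 0
G(2) = mex{0} = 1
G(3) = mex{0} = 1
G(4) = mex{1} = 0
G(5) = mex{1} = 0
G(6) = mex{0,0} = 1
G(7) = mex{0,0} = 1
G(8) = mex{1,1,0} = 2
G(9) = mex{1,1,0} = 2
G(10) = mex{2,0,1} = 3
G(11) = mex{2,0,1} = 3
G_B(11) = 3.
Combined Grundy value = 1 ⊕ 3 = 2.
A winning move leaves total XOR = 0, i.e. changes one component's Grundy value g to g ⊕ X where X is the current total.
Stack A: need g' = 1⊕2 = 3. Options: 14−1→G=0, 14−8→G=0. Hits: 0.
Stack B: need g' = 3⊕2 = 1. Options: 11−2→G=2, 11−6→G=0, 11−8→G=1. Hits: 1.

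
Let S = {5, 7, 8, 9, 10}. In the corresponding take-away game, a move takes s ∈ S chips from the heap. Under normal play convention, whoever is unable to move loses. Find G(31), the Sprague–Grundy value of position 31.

G(0) = 0
G(1) = mex{} = 0
G(2) = mex{} = 0
G(3) = mex{} = 0
G(4) = mex{} = 0
G(5) = mex{0} = 1
G(6) = mex{0} = 1
G(7) = mex{0,0} = 1
G(8) = mex{0,0,0} = 1
G(9) = mex{0,0,0,0} = 1
G(10) = mex{1,0,0,0,0} = 2
G(11) = mex{1,0,0,0,0} = 2
G(12) = mex{1,1,0,0,0} = 2
G(13) = mex{1,1,1,0,0} = 2
G(14) = mex{1,1,1,1,0} = 2
G(15) = mex{2,1,1,1,1} = 0
G(16) = mex{2,1,1,1,1} = 0
G(17) = mex{2,2,1,1,1} = 0
G(18) = mex{2,2,2,1,1} = 0
G(19) = mex{2,2,2,2,1} = 0
G(20) = mex{0,2,2,2,2} = 1
G(21) = mex{0,2,2,2,2} = 1
G(22) = mex{0,0,2,2,2} = 1
G(23) = mex{0,0,0,2,2} = 1
G(24) = mex{0,0,0,0,2} = 1
G(25) = mex{1,0,0,0,0} = 2
G(26) = mex{1,0,0,0,0} = 2
G(27) = mex{1,1,0,0,0} = 2
G(28) = mex{1,1,1,0,0} = 2
G(29) = mex{1,1,1,1,0} = 2
G(30) = mex{2,1,1,1,1} = 0
G(31) = mex{2,1,1,1,1} = 0

0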